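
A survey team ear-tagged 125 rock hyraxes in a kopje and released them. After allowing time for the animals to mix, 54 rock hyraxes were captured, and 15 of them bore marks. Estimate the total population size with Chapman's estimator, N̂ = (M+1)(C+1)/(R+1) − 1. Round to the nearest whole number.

N̂ = (125+1)(54+1)/(15+1) − 1 = 126·55/16 − 1
= 6930/16 − 1 ≈ 433.1 − 1 ≈ 432.1 → 432

N ≈ 432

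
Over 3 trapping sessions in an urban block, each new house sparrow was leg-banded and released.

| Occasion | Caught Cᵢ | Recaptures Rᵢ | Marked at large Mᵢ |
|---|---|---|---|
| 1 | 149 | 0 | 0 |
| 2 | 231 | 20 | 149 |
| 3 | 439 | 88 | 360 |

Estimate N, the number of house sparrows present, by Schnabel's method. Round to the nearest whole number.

N ≈ 1782

Σ MᵢCᵢ = 0·149 + 149·231 + 360·439 = 0 + 34419 + 158040 = 192459
Σ Rᵢ = 0 + 20 + 88 = 108
N̂ = 192459 / 108 ≈ 1782.0 → 1782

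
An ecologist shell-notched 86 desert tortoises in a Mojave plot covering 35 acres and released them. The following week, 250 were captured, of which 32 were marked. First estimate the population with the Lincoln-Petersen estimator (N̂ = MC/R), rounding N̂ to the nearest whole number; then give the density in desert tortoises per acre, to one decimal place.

N̂ = 86·250/32 = 21500/32 ≈ 671.9 → 672
Density = N̂ / area = 672 / 35 ≈ 19.20 → 19.2 per acre

density ≈ 19.2 desert tortoises per acre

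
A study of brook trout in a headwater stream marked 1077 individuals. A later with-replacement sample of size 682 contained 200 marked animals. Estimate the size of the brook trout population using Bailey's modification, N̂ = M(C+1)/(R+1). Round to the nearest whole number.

N ≈ 3660

N̂ = 1077·(682+1)/(200+1) = 1077·683/201 = 735591/201 ≈ 3659.7 → 3660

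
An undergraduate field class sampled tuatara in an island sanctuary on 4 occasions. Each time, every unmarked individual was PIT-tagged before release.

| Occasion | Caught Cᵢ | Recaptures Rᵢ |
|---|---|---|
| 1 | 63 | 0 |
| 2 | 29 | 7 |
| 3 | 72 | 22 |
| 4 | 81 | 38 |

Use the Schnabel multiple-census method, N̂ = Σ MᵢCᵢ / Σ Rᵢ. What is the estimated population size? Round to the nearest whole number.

N ≈ 282

Marked at large before each occasion: Mᵢ = Σⱼ<ᵢ (Cⱼ − Rⱼ) → M1=0, M2=63, M3=85, M4=135
Σ MᵢCᵢ = 0·63 + 63·29 + 85·72 + 135·81 = 0 + 1827 + 6120 + 10935 = 18882
Σ Rᵢ = 0 + 7 + 22 + 38 = 67
N̂ = 18882 / 67 ≈ 281.8 → 282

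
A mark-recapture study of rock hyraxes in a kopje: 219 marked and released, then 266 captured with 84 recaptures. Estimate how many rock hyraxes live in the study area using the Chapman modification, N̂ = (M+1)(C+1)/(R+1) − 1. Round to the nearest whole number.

N̂ = (219+1)(266+1)/(84+1) − 1 = 220·267/85 − 1
= 58740/85 − 1 ≈ 691.1 − 1 ≈ 690.1 → 690

N ≈ 690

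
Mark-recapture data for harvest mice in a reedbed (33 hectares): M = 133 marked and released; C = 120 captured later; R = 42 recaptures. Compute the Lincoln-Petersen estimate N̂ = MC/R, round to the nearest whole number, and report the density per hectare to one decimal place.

N̂ = 133·120/42 = 15960/42 = 380
Density = N̂ / area = 380 / 33 ≈ 11.52 → 11.5 per hectare

density ≈ 11.5 harvest mice per hectare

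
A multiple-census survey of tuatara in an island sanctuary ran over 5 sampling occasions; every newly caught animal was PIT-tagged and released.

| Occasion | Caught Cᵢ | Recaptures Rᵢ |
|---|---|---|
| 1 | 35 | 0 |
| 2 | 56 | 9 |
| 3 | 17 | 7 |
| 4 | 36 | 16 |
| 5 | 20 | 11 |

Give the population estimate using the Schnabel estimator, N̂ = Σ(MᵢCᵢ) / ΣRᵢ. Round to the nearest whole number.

N ≈ 207

Marked at large before each occasion: Mᵢ = Σⱼ<ᵢ (Cⱼ − Rⱼ) → M1=0, M2=35, M3=82, M4=92, M5=112
Σ MᵢCᵢ = 0·35 + 35·56 + 82·17 + 92·36 + 112·20 = 0 + 1960 + 1394 + 3312 + 2240 = 8906
Σ Rᵢ = 0 + 9 + 7 + 16 + 11 = 43
N̂ = 8906 / 43 ≈ 207.1 → 207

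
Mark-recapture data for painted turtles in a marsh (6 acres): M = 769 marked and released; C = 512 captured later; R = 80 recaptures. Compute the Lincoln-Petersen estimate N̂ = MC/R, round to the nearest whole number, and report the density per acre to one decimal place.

density ≈ 820.3 painted turtles per acre

N̂ = 769·512/80 = 393728/80 ≈ 4921.6 → 4922
Density = N̂ / area = 4922 / 6 ≈ 820.33 → 820.3 per acre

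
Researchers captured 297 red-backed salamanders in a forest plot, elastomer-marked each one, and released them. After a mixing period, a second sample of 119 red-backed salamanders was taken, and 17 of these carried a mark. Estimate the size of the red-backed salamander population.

N = 2079

Lincoln-Petersen assumes M/N = R/C, so N = M·C / R.
N = (297 × 119) / 17 = 35343 / 17 = 2079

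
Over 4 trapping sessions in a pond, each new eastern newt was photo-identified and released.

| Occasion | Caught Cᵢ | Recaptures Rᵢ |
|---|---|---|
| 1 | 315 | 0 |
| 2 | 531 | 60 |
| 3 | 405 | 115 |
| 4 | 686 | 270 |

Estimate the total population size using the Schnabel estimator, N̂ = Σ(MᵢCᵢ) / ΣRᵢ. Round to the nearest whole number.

N ≈ 2750

Marked at large before each occasion: Mᵢ = Σⱼ<ᵢ (Cⱼ − Rⱼ) → M1=0, M2=315, M3=786, M4=1076
Σ MᵢCᵢ = 0·315 + 315·531 + 786·405 + 1076·686 = 0 + 167265 + 318330 + 738136 = 1223731
Σ Rᵢ = 0 + 60 + 115 + 270 = 445
N̂ = 1223731 / 445 ≈ 2750.0 → 2750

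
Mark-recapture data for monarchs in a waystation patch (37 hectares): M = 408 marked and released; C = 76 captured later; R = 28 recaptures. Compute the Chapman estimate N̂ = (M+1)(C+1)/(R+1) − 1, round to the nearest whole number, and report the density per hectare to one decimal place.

N̂ = 409·77/29 − 1 = 31493/29 − 1 ≈ 1085.0 → 1085
Density = N̂ / area = 1085 / 37 ≈ 29.32 → 29.3 per hectare

density ≈ 29.3 monarchs per hectare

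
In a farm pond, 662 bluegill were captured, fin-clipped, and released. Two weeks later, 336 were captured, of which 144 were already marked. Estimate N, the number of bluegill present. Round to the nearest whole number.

Lincoln-Petersen assumes M/N = R/C, so N = M·C / R.
N = (662 × 336) / 144 = 222432 / 144 ≈ 1544.7 → 1545

N ≈ 1545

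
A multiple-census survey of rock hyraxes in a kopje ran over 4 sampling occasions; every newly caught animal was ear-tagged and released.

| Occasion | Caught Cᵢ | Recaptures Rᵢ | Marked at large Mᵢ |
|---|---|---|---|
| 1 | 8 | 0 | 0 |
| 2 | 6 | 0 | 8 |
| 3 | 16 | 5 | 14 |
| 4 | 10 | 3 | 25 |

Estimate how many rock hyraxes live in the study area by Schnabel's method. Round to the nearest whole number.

N ≈ 65

Σ MᵢCᵢ = 0·8 + 8·6 + 14·16 + 25·10 = 0 + 48 + 224 + 250 = 522
Σ Rᵢ = 0 + 0 + 5 + 3 = 8
N̂ = 522 / 8 ≈ 65.2 → 65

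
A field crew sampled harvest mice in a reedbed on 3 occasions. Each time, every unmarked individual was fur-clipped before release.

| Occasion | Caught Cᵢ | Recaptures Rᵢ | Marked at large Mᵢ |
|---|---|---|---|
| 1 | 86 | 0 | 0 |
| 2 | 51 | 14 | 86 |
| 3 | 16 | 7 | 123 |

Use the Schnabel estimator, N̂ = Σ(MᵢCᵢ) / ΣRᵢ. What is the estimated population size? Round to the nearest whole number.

Σ MᵢCᵢ = 0·86 + 86·51 + 123·16 = 0 + 4386 + 1968 = 6354
Σ Rᵢ = 0 + 14 + 7 = 21
N̂ = 6354 / 21 ≈ 302.6 → 303

N ≈ 303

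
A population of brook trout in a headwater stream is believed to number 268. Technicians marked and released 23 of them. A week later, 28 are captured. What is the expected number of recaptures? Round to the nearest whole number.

expected recaptures ≈ 2

The marked fraction of the population is 23/268, so in a sample of 28 expect C·(M/N) marked.
E[R] = 23 × 28 / 268 = 644 / 268 ≈ 2.4 → 2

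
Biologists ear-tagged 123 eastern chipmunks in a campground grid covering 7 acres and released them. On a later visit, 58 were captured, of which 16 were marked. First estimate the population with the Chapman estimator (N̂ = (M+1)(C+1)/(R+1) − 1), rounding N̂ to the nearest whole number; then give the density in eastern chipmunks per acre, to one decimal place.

N̂ = 124·59/17 − 1 = 7316/17 − 1 ≈ 429.4 → 429
Density = N̂ / area = 429 / 7 ≈ 61.29 → 61.3 per acre

density ≈ 61.3 eastern chipmunks per acre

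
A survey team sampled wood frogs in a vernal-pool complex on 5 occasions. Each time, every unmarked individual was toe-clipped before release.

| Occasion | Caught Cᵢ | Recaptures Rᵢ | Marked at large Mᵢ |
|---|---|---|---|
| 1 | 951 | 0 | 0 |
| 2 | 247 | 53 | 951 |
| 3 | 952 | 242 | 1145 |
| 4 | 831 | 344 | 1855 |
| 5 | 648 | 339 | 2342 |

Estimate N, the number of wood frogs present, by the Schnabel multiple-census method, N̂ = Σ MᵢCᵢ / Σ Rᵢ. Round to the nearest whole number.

Σ MᵢCᵢ = 0·951 + 951·247 + 1145·952 + 1855·831 + 2342·648 = 0 + 234897 + 1090040 + 1541505 + 1517616 = 4384058
Σ Rᵢ = 0 + 53 + 242 + 344 + 339 = 978
N̂ = 4384058 / 978 ≈ 4482.7 → 4483

N ≈ 4483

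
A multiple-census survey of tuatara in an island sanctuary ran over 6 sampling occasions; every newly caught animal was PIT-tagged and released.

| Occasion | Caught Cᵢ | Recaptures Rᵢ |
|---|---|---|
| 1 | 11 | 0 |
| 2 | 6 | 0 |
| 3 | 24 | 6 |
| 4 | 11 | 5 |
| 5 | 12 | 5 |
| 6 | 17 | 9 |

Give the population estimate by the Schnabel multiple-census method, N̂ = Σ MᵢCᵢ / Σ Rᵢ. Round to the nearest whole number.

Marked at large before each occasion: Mᵢ = Σⱼ<ᵢ (Cⱼ − Rⱼ) → M1=0, M2=11, M3=17, M4=35, M5=41, M6=48
Σ MᵢCᵢ = 0·11 + 11·6 + 17·24 + 35·11 + 41·12 + 48·17 = 0 + 66 + 408 + 385 + 492 + 816 = 2167
Σ Rᵢ = 0 + 0 + 6 + 5 + 5 + 9 = 25
N̂ = 2167 / 25 ≈ 86.7 → 87

N ≈ 87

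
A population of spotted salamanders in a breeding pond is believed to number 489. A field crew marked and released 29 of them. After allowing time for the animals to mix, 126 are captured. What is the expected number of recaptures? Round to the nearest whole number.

expected recaptures ≈ 7

The marked fraction of the population is 29/489, so in a sample of 126 expect C·(M/N) marked.
E[R] = 29 × 126 / 489 = 3654 / 489 ≈ 7.47 → 7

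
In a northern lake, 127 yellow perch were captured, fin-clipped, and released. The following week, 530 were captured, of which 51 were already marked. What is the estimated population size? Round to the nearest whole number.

N = (127 × 530) / 51 = 67310 / 51 ≈ 1319.8 → 1320

N ≈ 1320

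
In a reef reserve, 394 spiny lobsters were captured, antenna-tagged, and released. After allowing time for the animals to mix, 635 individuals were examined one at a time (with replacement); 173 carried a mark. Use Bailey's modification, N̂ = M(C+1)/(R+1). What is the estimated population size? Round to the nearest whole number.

N̂ = 394·(635+1)/(173+1) = 394·636/174 = 250584/174 ≈ 1440.1 → 1440

N ≈ 1440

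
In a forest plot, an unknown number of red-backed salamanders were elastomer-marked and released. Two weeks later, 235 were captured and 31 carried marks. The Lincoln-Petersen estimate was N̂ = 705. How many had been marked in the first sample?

From N = M·C/R: M = N·R / C = 705·31 / 235 = 21855 / 235 = 93.

M = 93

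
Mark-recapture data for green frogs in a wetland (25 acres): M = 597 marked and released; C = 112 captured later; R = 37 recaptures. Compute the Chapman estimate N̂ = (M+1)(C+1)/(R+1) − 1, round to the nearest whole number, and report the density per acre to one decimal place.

density ≈ 71.1 green frogs per acre

N̂ = 598·113/38 − 1 = 67574/38 − 1 ≈ 1777.3 → 1777
Density = N̂ / area = 1777 / 25 ≈ 71.08 → 71.1 per acre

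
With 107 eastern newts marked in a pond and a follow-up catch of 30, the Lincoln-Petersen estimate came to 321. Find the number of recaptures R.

R = 10

From N = M·C/R: R = M·C / N = 107·30 / 321 = 3210 / 321 = 10.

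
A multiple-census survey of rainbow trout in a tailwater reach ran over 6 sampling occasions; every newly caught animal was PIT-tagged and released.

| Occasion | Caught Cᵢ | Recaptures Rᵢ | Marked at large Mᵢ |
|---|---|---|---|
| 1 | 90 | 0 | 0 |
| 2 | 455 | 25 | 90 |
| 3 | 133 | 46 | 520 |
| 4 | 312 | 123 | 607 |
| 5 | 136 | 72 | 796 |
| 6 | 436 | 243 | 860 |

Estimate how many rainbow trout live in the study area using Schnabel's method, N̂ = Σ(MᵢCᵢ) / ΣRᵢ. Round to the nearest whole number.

N ≈ 1538

Σ MᵢCᵢ = 0·90 + 90·455 + 520·133 + 607·312 + 796·136 + 860·436 = 0 + 40950 + 69160 + 189384 + 108256 + 374960 = 782710
Σ Rᵢ = 0 + 25 + 46 + 123 + 72 + 243 = 509
N̂ = 782710 / 509 ≈ 1537.7 → 1538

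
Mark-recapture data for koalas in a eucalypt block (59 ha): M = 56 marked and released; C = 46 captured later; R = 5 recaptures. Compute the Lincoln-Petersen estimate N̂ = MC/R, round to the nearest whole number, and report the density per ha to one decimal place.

density ≈ 8.7 koalas per ha

N̂ = 56·46/5 = 2576/5 ≈ 515.2 → 515
Density = N̂ / area = 515 / 59 ≈ 8.73 → 8.7 per ha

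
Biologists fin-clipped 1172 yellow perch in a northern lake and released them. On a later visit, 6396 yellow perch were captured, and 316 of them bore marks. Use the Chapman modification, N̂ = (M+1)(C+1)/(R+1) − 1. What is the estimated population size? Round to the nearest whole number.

N ≈ 23,670

N̂ = (1172+1)(6396+1)/(316+1) − 1 = 1173·6397/317 − 1
= 7503681/317 − 1 ≈ 23670.9 − 1 ≈ 23669.9 → 23670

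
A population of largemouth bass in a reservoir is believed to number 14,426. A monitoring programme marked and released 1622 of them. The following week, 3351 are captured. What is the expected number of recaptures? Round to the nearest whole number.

The marked fraction of the population is 1622/14426, so in a sample of 3351 expect C·(M/N) marked.
E[R] = 1622 × 3351 / 14426 = 5435322 / 14426 ≈ 376.8 → 377

expected recaptures ≈ 377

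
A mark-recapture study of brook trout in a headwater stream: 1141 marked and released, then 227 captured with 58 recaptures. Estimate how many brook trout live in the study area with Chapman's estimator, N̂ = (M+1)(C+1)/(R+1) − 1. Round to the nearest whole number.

N̂ = (1141+1)(227+1)/(58+1) − 1 = 1142·228/59 − 1
= 260376/59 − 1 ≈ 4413.2 − 1 ≈ 4412.2 → 4412

N ≈ 4412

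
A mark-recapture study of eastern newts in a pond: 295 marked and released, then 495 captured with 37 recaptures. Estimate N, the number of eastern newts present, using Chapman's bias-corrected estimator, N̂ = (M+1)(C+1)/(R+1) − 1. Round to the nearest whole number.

N ≈ 3863

N̂ = (295+1)(495+1)/(37+1) − 1 = 296·496/38 − 1
= 146816/38 − 1 ≈ 3863.6 − 1 ≈ 3862.6 → 3863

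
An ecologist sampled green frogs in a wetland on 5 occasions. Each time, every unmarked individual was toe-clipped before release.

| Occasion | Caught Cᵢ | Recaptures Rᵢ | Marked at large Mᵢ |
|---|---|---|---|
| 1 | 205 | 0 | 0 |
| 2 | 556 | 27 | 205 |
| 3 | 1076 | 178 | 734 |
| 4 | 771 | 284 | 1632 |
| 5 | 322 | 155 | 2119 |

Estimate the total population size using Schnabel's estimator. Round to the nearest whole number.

Σ MᵢCᵢ = 0·205 + 205·556 + 734·1076 + 1632·771 + 2119·322 = 0 + 113980 + 789784 + 1258272 + 682318 = 2844354
Σ Rᵢ = 0 + 27 + 178 + 284 + 155 = 644
N̂ = 2844354 / 644 ≈ 4416.7 → 4417

N ≈ 4417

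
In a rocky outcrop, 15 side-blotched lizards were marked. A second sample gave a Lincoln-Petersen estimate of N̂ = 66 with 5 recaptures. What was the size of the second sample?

C = 22

From N = M·C/R: C = N·R / M = 66·5 / 15 = 330 / 15 = 22.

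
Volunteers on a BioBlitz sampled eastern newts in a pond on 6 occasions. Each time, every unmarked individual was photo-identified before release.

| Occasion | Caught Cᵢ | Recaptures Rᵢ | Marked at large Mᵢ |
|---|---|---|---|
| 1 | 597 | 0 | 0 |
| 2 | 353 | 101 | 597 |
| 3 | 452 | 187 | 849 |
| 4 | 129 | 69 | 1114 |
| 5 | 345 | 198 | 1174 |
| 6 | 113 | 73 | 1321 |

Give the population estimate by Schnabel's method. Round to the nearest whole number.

N ≈ 2058

Σ MᵢCᵢ = 0·597 + 597·353 + 849·452 + 1114·129 + 1174·345 + 1321·113 = 0 + 210741 + 383748 + 143706 + 405030 + 149273 = 1292498
Σ Rᵢ = 0 + 101 + 187 + 69 + 198 + 73 = 628
N̂ = 1292498 / 628 ≈ 2058.1 → 2058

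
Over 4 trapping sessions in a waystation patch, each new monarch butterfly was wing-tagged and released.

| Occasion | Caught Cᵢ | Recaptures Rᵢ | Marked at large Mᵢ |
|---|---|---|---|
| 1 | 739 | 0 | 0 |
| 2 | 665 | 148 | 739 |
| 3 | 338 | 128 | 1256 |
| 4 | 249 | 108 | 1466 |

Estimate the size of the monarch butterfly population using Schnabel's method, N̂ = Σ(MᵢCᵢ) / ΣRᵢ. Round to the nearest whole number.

N ≈ 3336

Σ MᵢCᵢ = 0·739 + 739·665 + 1256·338 + 1466·249 = 0 + 491435 + 424528 + 365034 = 1280997
Σ Rᵢ = 0 + 148 + 128 + 108 = 384
N̂ = 1280997 / 384 ≈ 3335.9 → 3336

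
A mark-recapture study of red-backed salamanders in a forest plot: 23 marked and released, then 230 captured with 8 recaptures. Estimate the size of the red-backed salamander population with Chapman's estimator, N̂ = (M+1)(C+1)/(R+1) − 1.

N = 615

N̂ = (23+1)(230+1)/(8+1) − 1 = 24·231/9 − 1
= 5544/9 − 1 = 616 − 1 = 615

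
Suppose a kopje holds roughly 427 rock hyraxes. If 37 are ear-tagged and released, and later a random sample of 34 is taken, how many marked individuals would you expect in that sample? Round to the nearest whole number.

Expected recaptures E[R] = M·C / N.
E[R] = 37 × 34 / 427 = 1258 / 427 ≈ 2.9 → 3

expected recaptures ≈ 3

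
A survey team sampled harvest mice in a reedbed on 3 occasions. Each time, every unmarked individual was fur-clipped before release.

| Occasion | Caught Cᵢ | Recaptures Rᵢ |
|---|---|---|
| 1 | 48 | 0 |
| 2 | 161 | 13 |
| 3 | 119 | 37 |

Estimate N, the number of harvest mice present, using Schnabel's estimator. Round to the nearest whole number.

Marked at large before each occasion: Mᵢ = Σⱼ<ᵢ (Cⱼ − Rⱼ) → M1=0, M2=48, M3=196
Σ MᵢCᵢ = 0·48 + 48·161 + 196·119 = 0 + 7728 + 23324 = 31052
Σ Rᵢ = 0 + 13 + 37 = 50
N̂ = 31052 / 50 ≈ 621.0 → 621

N ≈ 621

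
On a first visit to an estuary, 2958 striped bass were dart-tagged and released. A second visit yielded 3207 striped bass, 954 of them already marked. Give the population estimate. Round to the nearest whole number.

If marked individuals mix randomly, R/C ≈ M/N, giving N ≈ M·C/R.
N = (2958 × 3207) / 954 = 9486306 / 954 ≈ 9943.7 → 9944

N ≈ 9944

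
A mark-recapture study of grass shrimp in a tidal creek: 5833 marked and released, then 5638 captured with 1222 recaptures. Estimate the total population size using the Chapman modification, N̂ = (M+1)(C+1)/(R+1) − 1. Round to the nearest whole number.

N ≈ 26,898

N̂ = (5833+1)(5638+1)/(1222+1) − 1 = 5834·5639/1223 − 1
= 32897926/1223 − 1 ≈ 26899.4 − 1 ≈ 26898.4 → 26898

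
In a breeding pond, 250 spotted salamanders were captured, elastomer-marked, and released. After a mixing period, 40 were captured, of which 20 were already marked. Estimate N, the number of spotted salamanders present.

N = (250 × 40) / 20 = 10000 / 20 = 500

N = 500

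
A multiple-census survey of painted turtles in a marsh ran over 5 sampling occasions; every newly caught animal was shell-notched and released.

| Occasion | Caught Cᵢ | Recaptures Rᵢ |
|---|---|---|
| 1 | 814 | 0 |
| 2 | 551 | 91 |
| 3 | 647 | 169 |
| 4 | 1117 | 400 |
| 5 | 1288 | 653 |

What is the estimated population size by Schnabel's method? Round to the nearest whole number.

N ≈ 4882

Marked at large before each occasion: Mᵢ = Σⱼ<ᵢ (Cⱼ − Rⱼ) → M1=0, M2=814, M3=1274, M4=1752, M5=2469
Σ MᵢCᵢ = 0·814 + 814·551 + 1274·647 + 1752·1117 + 2469·1288 = 0 + 448514 + 824278 + 1956984 + 3180072 = 6409848
Σ Rᵢ = 0 + 91 + 169 + 400 + 653 = 1313
N̂ = 6409848 / 1313 ≈ 4881.8 → 4882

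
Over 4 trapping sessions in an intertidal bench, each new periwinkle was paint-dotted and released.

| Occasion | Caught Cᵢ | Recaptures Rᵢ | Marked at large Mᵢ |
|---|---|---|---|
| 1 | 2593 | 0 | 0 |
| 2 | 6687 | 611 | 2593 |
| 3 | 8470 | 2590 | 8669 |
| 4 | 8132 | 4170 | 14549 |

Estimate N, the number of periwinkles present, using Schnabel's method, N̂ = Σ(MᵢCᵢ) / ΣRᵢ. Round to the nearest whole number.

N ≈ 28,365

Σ MᵢCᵢ = 0·2593 + 2593·6687 + 8669·8470 + 14549·8132 = 0 + 17339391 + 73426430 + 118312468 = 209078289
Σ Rᵢ = 0 + 611 + 2590 + 4170 = 7371
N̂ = 209078289 / 7371 ≈ 28365.0 → 28365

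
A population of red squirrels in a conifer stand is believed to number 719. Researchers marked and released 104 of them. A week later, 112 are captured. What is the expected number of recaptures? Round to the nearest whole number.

Expected recaptures E[R] = M·C / N.
E[R] = 104 × 112 / 719 = 11648 / 719 ≈ 16.2 → 16

expected recaptures ≈ 16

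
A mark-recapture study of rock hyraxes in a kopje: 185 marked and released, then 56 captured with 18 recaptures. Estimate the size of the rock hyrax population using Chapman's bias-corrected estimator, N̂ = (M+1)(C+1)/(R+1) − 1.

N = 557

N̂ = (185+1)(56+1)/(18+1) − 1 = 186·57/19 − 1
= 10602/19 − 1 = 558 − 1 = 557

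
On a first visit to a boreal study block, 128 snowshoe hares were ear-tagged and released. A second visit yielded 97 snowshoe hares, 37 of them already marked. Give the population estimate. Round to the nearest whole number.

N ≈ 336

Lincoln-Petersen assumes M/N = R/C, so N = M·C / R.
N = (128 × 97) / 37 = 12416 / 37 ≈ 335.6 → 336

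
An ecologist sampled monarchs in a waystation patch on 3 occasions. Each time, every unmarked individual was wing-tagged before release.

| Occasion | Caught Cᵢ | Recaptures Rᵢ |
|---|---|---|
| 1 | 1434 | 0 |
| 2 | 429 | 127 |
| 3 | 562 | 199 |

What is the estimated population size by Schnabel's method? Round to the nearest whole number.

Marked at large before each occasion: Mᵢ = Σⱼ<ᵢ (Cⱼ − Rⱼ) → M1=0, M2=1434, M3=1736
Σ MᵢCᵢ = 0·1434 + 1434·429 + 1736·562 = 0 + 615186 + 975632 = 1590818
Σ Rᵢ = 0 + 127 + 199 = 326
N̂ = 1590818 / 326 ≈ 4879.8 → 4880

N ≈ 4880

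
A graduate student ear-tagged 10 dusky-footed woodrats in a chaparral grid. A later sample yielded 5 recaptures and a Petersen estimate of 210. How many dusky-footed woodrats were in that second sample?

C = 105

From N = M·C/R: C = N·R / M = 210·5 / 10 = 1050 / 10 = 105.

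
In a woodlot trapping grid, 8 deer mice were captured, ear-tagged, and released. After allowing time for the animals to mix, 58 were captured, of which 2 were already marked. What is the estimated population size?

N = (8 × 58) / 2 = 464 / 2 = 232

N = 232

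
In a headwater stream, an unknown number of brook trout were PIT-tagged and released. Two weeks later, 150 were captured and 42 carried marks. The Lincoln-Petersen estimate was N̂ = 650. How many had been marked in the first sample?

From N = M·C/R: M = N·R / C = 650·42 / 150 = 27300 / 150 = 182.

M = 182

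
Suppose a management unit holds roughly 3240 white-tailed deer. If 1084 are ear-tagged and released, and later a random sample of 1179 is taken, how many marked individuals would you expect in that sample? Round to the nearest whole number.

expected recaptures ≈ 394

The marked fraction of the population is 1084/3240, so in a sample of 1179 expect C·(M/N) marked.
E[R] = 1084 × 1179 / 3240 = 1278036 / 3240 ≈ 394.46 → 394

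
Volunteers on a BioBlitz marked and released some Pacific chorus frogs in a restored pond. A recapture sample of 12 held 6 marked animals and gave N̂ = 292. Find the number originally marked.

M = 146

From N = M·C/R: M = N·R / C = 292·6 / 12 = 1752 / 12 = 146.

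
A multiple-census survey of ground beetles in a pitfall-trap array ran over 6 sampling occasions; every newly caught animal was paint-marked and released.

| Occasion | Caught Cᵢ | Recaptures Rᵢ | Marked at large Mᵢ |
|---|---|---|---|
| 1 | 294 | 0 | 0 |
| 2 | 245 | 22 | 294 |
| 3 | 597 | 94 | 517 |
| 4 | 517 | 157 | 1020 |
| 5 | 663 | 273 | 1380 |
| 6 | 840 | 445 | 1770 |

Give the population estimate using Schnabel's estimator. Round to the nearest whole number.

Σ MᵢCᵢ = 0·294 + 294·245 + 517·597 + 1020·517 + 1380·663 + 1770·840 = 0 + 72030 + 308649 + 527340 + 914940 + 1486800 = 3309759
Σ Rᵢ = 0 + 22 + 94 + 157 + 273 + 445 = 991
N̂ = 3309759 / 991 ≈ 3339.8 → 3340

N ≈ 3340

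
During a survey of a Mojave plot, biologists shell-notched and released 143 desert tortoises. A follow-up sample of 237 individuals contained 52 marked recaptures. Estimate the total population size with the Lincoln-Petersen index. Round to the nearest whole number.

N = (143 × 237) / 52 = 33891 / 52 ≈ 651.8 → 652

N ≈ 652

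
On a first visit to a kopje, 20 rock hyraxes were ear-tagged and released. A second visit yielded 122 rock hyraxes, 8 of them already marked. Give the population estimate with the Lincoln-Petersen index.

N = 305

N = (20 × 122) / 8 = 2440 / 8 = 305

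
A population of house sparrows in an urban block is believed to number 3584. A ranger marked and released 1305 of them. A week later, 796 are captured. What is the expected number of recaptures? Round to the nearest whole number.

expected recaptures ≈ 290

Expected recaptures E[R] = M·C / N.
E[R] = 1305 × 796 / 3584 = 1038780 / 3584 ≈ 289.8 → 290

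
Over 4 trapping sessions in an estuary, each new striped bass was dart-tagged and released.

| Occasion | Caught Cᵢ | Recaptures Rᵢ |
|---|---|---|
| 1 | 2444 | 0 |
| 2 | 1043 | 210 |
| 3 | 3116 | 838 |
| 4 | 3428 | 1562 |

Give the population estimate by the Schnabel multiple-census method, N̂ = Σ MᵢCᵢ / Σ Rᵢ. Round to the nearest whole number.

Marked at large before each occasion: Mᵢ = Σⱼ<ᵢ (Cⱼ − Rⱼ) → M1=0, M2=2444, M3=3277, M4=5555
Σ MᵢCᵢ = 0·2444 + 2444·1043 + 3277·3116 + 5555·3428 = 0 + 2549092 + 10211132 + 19042540 = 31802764
Σ Rᵢ = 0 + 210 + 838 + 1562 = 2610
N̂ = 31802764 / 2610 ≈ 12185.0 → 12185

N ≈ 12,185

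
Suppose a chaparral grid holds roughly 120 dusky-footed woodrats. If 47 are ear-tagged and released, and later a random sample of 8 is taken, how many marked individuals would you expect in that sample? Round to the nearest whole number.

expected recaptures ≈ 3

Expected recaptures E[R] = M·C / N.
E[R] = 47 × 8 / 120 = 376 / 120 ≈ 3.1 → 3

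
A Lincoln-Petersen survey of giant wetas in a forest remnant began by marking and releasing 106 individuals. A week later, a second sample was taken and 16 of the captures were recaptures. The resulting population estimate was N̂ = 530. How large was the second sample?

From N = M·C/R: C = N·R / M = 530·16 / 106 = 8480 / 106 = 80.

C = 80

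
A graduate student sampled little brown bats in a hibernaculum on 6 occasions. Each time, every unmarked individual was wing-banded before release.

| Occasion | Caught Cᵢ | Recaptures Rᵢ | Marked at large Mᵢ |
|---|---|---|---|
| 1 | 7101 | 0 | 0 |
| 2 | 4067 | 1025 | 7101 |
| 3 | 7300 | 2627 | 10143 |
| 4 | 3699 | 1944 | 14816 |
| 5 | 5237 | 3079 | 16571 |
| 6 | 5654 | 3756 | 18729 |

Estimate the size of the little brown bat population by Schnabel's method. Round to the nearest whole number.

Σ MᵢCᵢ = 0·7101 + 7101·4067 + 10143·7300 + 14816·3699 + 16571·5237 + 18729·5654 = 0 + 28879767 + 74043900 + 54804384 + 86782327 + 105893766 = 350404144
Σ Rᵢ = 0 + 1025 + 2627 + 1944 + 3079 + 3756 = 12431
N̂ = 350404144 / 12431 ≈ 28187.9 → 28188

N ≈ 28,188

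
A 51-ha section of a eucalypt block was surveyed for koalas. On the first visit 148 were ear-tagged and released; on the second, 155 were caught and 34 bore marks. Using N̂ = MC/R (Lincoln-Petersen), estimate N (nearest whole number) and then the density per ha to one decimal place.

N̂ = 148·155/34 = 22940/34 ≈ 674.7 → 675
Density = N̂ / area = 675 / 51 ≈ 13.24 → 13.2 per ha

density ≈ 13.2 koalas per ha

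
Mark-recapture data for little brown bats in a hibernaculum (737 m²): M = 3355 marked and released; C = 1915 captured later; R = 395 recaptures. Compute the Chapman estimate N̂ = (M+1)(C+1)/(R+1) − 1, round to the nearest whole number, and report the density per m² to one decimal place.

N̂ = 3356·1916/396 − 1 = 6430096/396 − 1 ≈ 16236.6 → 16237
Density = N̂ / area = 16237 / 737 ≈ 22.03 → 22.0 per m²

density ≈ 22.0 little brown bats per m²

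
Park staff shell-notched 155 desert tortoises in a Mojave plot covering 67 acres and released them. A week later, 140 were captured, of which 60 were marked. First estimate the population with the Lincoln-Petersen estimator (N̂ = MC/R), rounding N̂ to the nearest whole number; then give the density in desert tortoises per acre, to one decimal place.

N̂ = 155·140/60 = 21700/60 ≈ 361.7 → 362
Density = N̂ / area = 362 / 67 ≈ 5.40 → 5.4 per acre

density ≈ 5.4 desert tortoises per acre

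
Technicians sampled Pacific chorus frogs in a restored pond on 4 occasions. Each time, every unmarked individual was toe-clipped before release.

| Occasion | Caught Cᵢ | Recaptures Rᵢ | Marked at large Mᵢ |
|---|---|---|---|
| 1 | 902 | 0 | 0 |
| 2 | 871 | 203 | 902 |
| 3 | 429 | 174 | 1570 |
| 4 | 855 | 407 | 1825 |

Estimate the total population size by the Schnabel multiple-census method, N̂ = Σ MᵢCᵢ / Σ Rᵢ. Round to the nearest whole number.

Σ MᵢCᵢ = 0·902 + 902·871 + 1570·429 + 1825·855 = 0 + 785642 + 673530 + 1560375 = 3019547
Σ Rᵢ = 0 + 203 + 174 + 407 = 784
N̂ = 3019547 / 784 ≈ 3851.46 → 3851

N ≈ 3851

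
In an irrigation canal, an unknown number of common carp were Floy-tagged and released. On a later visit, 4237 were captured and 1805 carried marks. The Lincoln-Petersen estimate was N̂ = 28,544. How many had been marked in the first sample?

M = 12160

From N = M·C/R: M = N·R / C = 28544·1805 / 4237 = 51521920 / 4237 = 12160.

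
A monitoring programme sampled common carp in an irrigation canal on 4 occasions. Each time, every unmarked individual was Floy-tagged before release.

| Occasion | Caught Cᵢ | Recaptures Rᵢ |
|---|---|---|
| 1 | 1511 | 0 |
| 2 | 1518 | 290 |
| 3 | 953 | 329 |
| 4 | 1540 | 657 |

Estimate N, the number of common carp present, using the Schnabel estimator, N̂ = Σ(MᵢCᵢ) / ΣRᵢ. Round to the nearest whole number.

N ≈ 7902

Marked at large before each occasion: Mᵢ = Σⱼ<ᵢ (Cⱼ − Rⱼ) → M1=0, M2=1511, M3=2739, M4=3363
Σ MᵢCᵢ = 0·1511 + 1511·1518 + 2739·953 + 3363·1540 = 0 + 2293698 + 2610267 + 5179020 = 10082985
Σ Rᵢ = 0 + 290 + 329 + 657 = 1276
N̂ = 10082985 / 1276 ≈ 7902.0 → 7902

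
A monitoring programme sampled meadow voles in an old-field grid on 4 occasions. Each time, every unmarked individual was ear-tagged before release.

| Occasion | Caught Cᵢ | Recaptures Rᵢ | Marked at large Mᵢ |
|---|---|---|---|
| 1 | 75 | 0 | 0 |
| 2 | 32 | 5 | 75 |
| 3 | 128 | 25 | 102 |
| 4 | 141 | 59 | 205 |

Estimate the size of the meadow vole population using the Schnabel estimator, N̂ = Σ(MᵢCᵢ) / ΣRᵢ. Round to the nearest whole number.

Σ MᵢCᵢ = 0·75 + 75·32 + 102·128 + 205·141 = 0 + 2400 + 13056 + 28905 = 44361
Σ Rᵢ = 0 + 5 + 25 + 59 = 89
N̂ = 44361 / 89 ≈ 498.4 → 498

N ≈ 498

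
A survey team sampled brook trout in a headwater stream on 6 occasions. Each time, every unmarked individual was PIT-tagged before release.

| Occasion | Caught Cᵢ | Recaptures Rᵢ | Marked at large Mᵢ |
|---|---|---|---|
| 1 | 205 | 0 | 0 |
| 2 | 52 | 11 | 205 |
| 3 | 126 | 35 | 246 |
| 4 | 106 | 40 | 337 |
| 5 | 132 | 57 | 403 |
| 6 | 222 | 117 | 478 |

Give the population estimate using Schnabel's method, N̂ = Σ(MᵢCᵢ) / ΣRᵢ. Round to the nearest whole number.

Σ MᵢCᵢ = 0·205 + 205·52 + 246·126 + 337·106 + 403·132 + 478·222 = 0 + 10660 + 30996 + 35722 + 53196 + 106116 = 236690
Σ Rᵢ = 0 + 11 + 35 + 40 + 57 + 117 = 260
N̂ = 236690 / 260 ≈ 910.3 → 910

N ≈ 910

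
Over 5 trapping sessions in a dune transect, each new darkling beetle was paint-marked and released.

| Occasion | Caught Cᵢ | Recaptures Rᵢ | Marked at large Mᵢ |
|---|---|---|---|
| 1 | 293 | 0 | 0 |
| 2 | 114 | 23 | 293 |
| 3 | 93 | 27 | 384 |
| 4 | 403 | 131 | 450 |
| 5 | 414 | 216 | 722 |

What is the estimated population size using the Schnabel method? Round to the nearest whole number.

Σ MᵢCᵢ = 0·293 + 293·114 + 384·93 + 450·403 + 722·414 = 0 + 33402 + 35712 + 181350 + 298908 = 549372
Σ Rᵢ = 0 + 23 + 27 + 131 + 216 = 397
N̂ = 549372 / 397 ≈ 1383.8 → 1384

N ≈ 1384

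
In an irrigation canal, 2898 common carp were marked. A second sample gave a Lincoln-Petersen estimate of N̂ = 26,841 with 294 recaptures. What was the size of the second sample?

From N = M·C/R: C = N·R / M = 26841·294 / 2898 = 7891254 / 2898 = 2723.

C = 2723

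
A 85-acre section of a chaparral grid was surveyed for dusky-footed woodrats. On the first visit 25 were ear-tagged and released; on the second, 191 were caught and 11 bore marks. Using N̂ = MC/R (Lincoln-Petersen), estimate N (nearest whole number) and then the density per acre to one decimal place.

density ≈ 5.1 dusky-footed woodrats per acre

N̂ = 25·191/11 = 4775/11 ≈ 434.1 → 434
Density = N̂ / area = 434 / 85 ≈ 5.11 → 5.1 per acre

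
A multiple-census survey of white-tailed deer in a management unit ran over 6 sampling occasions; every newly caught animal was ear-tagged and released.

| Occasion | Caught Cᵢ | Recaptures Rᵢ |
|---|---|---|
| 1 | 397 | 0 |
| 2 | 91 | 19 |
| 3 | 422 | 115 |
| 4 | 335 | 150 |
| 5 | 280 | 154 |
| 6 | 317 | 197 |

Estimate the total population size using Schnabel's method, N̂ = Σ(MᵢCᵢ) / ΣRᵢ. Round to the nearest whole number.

N ≈ 1744

Marked at large before each occasion: Mᵢ = Σⱼ<ᵢ (Cⱼ − Rⱼ) → M1=0, M2=397, M3=469, M4=776, M5=961, M6=1087
Σ MᵢCᵢ = 0·397 + 397·91 + 469·422 + 776·335 + 961·280 + 1087·317 = 0 + 36127 + 197918 + 259960 + 269080 + 344579 = 1107664
Σ Rᵢ = 0 + 19 + 115 + 150 + 154 + 197 = 635
N̂ = 1107664 / 635 ≈ 1744.4 → 1744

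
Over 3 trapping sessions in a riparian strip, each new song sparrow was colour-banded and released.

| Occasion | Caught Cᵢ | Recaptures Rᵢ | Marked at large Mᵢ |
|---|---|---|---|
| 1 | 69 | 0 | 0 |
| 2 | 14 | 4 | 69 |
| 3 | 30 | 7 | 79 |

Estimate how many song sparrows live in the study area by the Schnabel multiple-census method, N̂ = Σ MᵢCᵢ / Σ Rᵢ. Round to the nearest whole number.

N ≈ 303

Σ MᵢCᵢ = 0·69 + 69·14 + 79·30 = 0 + 966 + 2370 = 3336
Σ Rᵢ = 0 + 4 + 7 = 11
N̂ = 3336 / 11 ≈ 303.3 → 303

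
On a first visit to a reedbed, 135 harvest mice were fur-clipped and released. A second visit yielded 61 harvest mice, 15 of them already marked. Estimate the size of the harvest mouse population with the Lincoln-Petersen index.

N = (135 × 61) / 15 = 8235 / 15 = 549

N = 549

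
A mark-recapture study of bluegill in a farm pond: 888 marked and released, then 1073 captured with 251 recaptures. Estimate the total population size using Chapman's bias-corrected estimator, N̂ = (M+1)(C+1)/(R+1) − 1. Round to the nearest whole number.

N̂ = (888+1)(1073+1)/(251+1) − 1 = 889·1074/252 − 1
= 954786/252 − 1 ≈ 3788.8 − 1 ≈ 3787.8 → 3788

N ≈ 3788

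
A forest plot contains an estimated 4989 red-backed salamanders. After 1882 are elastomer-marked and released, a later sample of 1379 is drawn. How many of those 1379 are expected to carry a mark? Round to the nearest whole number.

expected recaptures ≈ 520

The marked fraction of the population is 1882/4989, so in a sample of 1379 expect C·(M/N) marked.
E[R] = 1882 × 1379 / 4989 = 2595278 / 4989 ≈ 520.2 → 520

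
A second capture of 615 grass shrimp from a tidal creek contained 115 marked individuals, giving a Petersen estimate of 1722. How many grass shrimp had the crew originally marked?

From N = M·C/R: M = N·R / C = 1722·115 / 615 = 198030 / 615 = 322.

M = 322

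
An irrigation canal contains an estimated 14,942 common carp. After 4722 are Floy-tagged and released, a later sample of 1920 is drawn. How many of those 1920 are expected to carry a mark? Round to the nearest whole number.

The marked fraction of the population is 4722/14942, so in a sample of 1920 expect C·(M/N) marked.
E[R] = 4722 × 1920 / 14942 = 9066240 / 14942 ≈ 606.8 → 607

expected recaptures ≈ 607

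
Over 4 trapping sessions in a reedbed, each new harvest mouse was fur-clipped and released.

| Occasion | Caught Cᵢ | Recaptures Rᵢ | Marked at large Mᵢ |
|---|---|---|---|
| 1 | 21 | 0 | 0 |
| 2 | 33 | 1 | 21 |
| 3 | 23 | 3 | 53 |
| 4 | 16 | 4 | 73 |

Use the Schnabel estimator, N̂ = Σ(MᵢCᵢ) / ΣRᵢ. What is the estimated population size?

Σ MᵢCᵢ = 0·21 + 21·33 + 53·23 + 73·16 = 0 + 693 + 1219 + 1168 = 3080
Σ Rᵢ = 0 + 1 + 3 + 4 = 8
N̂ = 3080 / 8 = 385

N = 385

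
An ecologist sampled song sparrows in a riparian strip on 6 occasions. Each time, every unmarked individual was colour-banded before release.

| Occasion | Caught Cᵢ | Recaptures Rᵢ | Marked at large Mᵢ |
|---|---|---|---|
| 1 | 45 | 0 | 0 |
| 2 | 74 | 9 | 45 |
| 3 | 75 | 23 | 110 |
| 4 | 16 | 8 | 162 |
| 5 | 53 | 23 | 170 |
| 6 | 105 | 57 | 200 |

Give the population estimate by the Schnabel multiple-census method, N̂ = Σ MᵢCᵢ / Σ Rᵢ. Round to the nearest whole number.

N ≈ 368

Σ MᵢCᵢ = 0·45 + 45·74 + 110·75 + 162·16 + 170·53 + 200·105 = 0 + 3330 + 8250 + 2592 + 9010 + 21000 = 44182
Σ Rᵢ = 0 + 9 + 23 + 8 + 23 + 57 = 120
N̂ = 44182 / 120 ≈ 368.2 → 368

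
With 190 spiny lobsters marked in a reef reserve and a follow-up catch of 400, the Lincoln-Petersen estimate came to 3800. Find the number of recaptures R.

R = 20

From N = M·C/R: R = M·C / N = 190·400 / 3800 = 76000 / 3800 = 20.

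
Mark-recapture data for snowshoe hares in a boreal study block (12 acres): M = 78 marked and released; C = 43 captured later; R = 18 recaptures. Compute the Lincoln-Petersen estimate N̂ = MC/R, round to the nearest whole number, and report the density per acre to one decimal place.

N̂ = 78·43/18 = 3354/18 ≈ 186.3 → 186
Density = N̂ / area = 186 / 12 ≈ 15.50 → 15.5 per acre

density ≈ 15.5 snowshoe hares per acre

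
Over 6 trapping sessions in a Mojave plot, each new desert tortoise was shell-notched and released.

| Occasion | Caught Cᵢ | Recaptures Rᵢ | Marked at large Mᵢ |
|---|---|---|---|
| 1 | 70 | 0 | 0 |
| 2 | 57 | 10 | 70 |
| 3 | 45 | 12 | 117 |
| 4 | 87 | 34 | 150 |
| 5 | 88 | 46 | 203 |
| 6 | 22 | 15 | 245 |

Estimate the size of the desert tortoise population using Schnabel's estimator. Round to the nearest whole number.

Σ MᵢCᵢ = 0·70 + 70·57 + 117·45 + 150·87 + 203·88 + 245·22 = 0 + 3990 + 5265 + 13050 + 17864 + 5390 = 45559
Σ Rᵢ = 0 + 10 + 12 + 34 + 46 + 15 = 117
N̂ = 45559 / 117 ≈ 389.4 → 389

N ≈ 389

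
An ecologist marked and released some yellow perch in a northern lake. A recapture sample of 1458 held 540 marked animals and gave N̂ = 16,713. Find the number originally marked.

M = 6190

From N = M·C/R: M = N·R / C = 16713·540 / 1458 = 9025020 / 1458 = 6190.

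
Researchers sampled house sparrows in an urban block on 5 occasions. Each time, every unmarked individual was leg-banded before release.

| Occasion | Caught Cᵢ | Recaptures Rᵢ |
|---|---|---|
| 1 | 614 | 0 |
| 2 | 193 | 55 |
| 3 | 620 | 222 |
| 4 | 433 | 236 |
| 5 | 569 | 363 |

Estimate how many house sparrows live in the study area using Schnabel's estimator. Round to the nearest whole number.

Marked at large before each occasion: Mᵢ = Σⱼ<ᵢ (Cⱼ − Rⱼ) → M1=0, M2=614, M3=752, M4=1150, M5=1347
Σ MᵢCᵢ = 0·614 + 614·193 + 752·620 + 1150·433 + 1347·569 = 0 + 118502 + 466240 + 497950 + 766443 = 1849135
Σ Rᵢ = 0 + 55 + 222 + 236 + 363 = 876
N̂ = 1849135 / 876 ≈ 2110.9 → 2111

N ≈ 2111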